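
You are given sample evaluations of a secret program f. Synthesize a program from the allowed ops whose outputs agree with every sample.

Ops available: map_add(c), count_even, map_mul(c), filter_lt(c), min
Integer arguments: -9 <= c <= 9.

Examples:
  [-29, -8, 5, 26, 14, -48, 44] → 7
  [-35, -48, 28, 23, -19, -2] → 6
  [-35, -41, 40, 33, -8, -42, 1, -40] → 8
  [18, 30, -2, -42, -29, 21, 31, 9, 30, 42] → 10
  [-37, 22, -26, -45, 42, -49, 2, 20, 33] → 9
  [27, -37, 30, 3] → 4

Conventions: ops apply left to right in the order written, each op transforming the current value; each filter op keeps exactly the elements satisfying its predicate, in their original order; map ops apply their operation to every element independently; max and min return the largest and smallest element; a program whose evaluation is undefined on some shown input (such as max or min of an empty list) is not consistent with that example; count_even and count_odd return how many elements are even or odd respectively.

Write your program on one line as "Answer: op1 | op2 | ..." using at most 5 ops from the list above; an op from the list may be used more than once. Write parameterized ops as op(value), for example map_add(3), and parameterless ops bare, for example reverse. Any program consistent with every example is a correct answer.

map_add(-5) | map_mul(-6) | map_mul(2) | count_even

Check, running the answer program on each example:
  [-29, -8, 5, 26, 14, -48, 44] -> [-34, -13, 0, 21, 9, -53, 39] -> [204, 78, 0, -126, -54, 318, -234] -> [408, 156, 0, -252, -108, 636, -468] -> 7
  [-35, -48, 28, 23, -19, -2] -> [-40, -53, 23, 18, -24, -7] -> [240, 318, -138, -108, 144, 42] -> [480, 636, -276, -216, 288, 84] -> 6
  [-35, -41, 40, 33, -8, -42, 1, -40] -> [-40, -46, 35, 28, -13, -47, -4, -45] -> [240, 276, -210, -168, 78, 282, 24, 270] -> [480, 552, -420, -336, 156, 564, 48, 540] -> 8
  [18, 30, -2, -42, -29, 21, 31, 9, 30, 42] -> [13, 25, -7, -47, -34, 16, 26, 4, 25, 37] -> [-78, -150, 42, 282, 204, -96, -156, -24, -150, -222] -> [-156, -300, 84, 564, 408, -192, -312, -48, -300, -444] -> 10
  [-37, 22, -26, -45, 42, -49, 2, 20, 33] -> [-42, 17, -31, -50, 37, -54, -3, 15, 28] -> [252, -102, 186, 300, -222, 324, 18, -90, -168] -> [504, -204, 372, 600, -444, 648, 36, -180, -336] -> 9
  [27, -37, 30, 3] -> [22, -42, 25, -2] -> [-132, 252, -150, 12] -> [-264, 504, -300, 24] -> 4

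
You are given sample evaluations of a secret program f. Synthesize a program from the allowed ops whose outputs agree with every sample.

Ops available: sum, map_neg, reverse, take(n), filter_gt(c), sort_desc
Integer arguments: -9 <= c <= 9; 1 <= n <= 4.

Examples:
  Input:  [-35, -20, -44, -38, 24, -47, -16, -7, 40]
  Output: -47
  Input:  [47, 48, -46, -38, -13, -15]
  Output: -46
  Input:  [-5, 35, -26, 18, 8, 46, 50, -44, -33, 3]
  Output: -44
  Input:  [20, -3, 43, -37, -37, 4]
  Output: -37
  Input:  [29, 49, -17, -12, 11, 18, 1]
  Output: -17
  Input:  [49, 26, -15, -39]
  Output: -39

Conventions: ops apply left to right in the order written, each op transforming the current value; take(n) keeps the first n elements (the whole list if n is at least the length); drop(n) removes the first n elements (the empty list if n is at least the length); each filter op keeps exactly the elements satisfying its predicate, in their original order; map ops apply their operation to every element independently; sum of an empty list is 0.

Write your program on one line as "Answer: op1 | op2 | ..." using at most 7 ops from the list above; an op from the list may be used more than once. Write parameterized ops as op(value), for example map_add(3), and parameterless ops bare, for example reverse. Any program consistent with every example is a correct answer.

map_neg | sort_desc | filter_gt(0) | take(1) | map_neg | sum

Check, running the answer program on each example:
  [-35, -20, -44, -38, 24, -47, -16, -7, 40] -> [35, 20, 44, 38, -24, 47, 16, 7, -40] -> [47, 44, 38, 35, 20, 16, 7, -24, -40] -> [47, 44, 38, 35, 20, 16, 7] -> [47] -> [-47] -> -47
  [47, 48, -46, -38, -13, -15] -> [-47, -48, 46, 38, 13, 15] -> [46, 38, 15, 13, -47, -48] -> [46, 38, 15, 13] -> [46] -> [-46] -> -46
  [-5, 35, -26, 18, 8, 46, 50, -44, -33, 3] -> [5, -35, 26, -18, -8, -46, -50, 44, 33, -3] -> [44, 33, 26, 5, -3, -8, -18, -35, -46, -50] -> [44, 33, 26, 5] -> [44] -> [-44] -> -44
  [20, -3, 43, -37, -37, 4] -> [-20, 3, -43, 37, 37, -4] -> [37, 37, 3, -4, -20, -43] -> [37, 37, 3] -> [37] -> [-37] -> -37
  [29, 49, -17, -12, 11, 18, 1] -> [-29, -49, 17, 12, -11, -18, -1] -> [17, 12, -1, -11, -18, -29, -49] -> [17, 12] -> [17] -> [-17] -> -17
  [49, 26, -15, -39] -> [-49, -26, 15, 39] -> [39, 15, -26, -49] -> [39, 15] -> [39] -> [-39] -> -39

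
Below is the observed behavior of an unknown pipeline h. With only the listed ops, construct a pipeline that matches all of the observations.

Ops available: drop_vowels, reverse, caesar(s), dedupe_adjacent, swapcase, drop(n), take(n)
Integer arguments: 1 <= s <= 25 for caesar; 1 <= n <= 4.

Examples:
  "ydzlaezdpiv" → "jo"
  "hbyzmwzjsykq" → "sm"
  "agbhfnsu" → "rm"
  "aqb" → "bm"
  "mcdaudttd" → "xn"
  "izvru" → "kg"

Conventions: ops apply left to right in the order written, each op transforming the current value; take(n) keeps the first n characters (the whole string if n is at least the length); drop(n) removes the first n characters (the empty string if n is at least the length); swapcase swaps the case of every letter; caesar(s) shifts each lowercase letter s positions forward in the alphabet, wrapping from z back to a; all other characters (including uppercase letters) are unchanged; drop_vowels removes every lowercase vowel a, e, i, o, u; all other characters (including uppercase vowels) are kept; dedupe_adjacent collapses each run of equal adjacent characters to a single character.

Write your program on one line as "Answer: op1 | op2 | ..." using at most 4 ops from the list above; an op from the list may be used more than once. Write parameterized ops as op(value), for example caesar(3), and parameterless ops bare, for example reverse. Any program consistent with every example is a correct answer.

drop_vowels | take(3) | take(2) | caesar(11)

Check, running the answer program on each example:
  "ydzlaezdpiv" -> "ydzlzdpv" -> "ydz" -> "yd" -> "jo"
  "hbyzmwzjsykq" -> "hbyzmwzjsykq" -> "hby" -> "hb" -> "sm"
  "agbhfnsu" -> "gbhfns" -> "gbh" -> "gb" -> "rm"
  "aqb" -> "qb" -> "qb" -> "qb" -> "bm"
  "mcdaudttd" -> "mcddttd" -> "mcd" -> "mc" -> "xn"
  "izvru" -> "zvr" -> "zvr" -> "zv" -> "kg"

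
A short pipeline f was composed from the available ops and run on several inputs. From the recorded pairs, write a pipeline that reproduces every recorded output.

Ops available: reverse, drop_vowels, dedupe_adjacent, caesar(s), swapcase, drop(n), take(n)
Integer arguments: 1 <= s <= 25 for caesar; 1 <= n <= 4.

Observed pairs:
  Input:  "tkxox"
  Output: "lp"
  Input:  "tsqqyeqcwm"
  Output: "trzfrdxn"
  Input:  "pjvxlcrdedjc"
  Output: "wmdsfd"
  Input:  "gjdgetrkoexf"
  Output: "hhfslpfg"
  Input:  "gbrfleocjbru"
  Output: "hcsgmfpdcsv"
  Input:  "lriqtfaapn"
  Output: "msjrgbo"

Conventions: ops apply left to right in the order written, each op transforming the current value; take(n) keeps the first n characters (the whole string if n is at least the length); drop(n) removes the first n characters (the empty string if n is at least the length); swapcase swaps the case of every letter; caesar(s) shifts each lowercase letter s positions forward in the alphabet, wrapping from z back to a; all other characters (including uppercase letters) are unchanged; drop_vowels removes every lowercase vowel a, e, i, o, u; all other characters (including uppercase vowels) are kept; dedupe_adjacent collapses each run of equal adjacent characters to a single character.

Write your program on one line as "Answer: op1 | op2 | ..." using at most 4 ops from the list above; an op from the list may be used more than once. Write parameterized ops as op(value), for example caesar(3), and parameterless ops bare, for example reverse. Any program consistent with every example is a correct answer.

dedupe_adjacent | caesar(11) | drop_vowels | caesar(16)

Check, running the answer program on each example:
  "tkxox" -> "tkxox" -> "evizi" -> "vz" -> "lp"
  "tsqqyeqcwm" -> "tsqyeqcwm" -> "edbjpbnhx" -> "dbjpbnhx" -> "trzfrdxn"
  "pjvxlcrdedjc" -> "pjvxlcrdedjc" -> "augiwncopoun" -> "gwncpn" -> "wmdsfd"
  "gjdgetrkoexf" -> "gjdgetrkoexf" -> "ruorpecvzpiq" -> "rrpcvzpq" -> "hhfslpfg"
  "gbrfleocjbru" -> "gbrfleocjbru" -> "rmcqwpznumcf" -> "rmcqwpznmcf" -> "hcsgmfpdcsv"
  "lriqtfaapn" -> "lriqtfapn" -> "wctbeqlay" -> "wctbqly" -> "msjrgbo"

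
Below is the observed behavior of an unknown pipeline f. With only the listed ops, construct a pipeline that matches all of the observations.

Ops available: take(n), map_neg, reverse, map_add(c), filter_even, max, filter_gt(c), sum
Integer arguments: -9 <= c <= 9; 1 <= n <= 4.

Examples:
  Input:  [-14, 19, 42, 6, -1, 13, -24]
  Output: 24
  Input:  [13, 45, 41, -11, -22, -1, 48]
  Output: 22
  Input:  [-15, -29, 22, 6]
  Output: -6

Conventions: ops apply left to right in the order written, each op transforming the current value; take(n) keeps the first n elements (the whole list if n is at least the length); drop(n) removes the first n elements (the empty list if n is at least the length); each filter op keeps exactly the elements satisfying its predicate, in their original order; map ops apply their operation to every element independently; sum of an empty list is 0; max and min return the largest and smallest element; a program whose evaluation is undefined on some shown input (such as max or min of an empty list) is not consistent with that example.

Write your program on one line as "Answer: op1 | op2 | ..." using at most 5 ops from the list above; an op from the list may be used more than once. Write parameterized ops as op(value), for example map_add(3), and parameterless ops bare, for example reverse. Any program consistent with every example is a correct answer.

reverse | map_neg | filter_even | max

Check, running the answer program on each example:
  [-14, 19, 42, 6, -1, 13, -24] -> [-24, 13, -1, 6, 42, 19, -14] -> [24, -13, 1, -6, -42, -19, 14] -> [24, -6, -42, 14] -> 24
  [13, 45, 41, -11, -22, -1, 48] -> [48, -1, -22, -11, 41, 45, 13] -> [-48, 1, 22, 11, -41, -45, -13] -> [-48, 22] -> 22
  [-15, -29, 22, 6] -> [6, 22, -29, -15] -> [-6, -22, 29, 15] -> [-6, -22] -> -6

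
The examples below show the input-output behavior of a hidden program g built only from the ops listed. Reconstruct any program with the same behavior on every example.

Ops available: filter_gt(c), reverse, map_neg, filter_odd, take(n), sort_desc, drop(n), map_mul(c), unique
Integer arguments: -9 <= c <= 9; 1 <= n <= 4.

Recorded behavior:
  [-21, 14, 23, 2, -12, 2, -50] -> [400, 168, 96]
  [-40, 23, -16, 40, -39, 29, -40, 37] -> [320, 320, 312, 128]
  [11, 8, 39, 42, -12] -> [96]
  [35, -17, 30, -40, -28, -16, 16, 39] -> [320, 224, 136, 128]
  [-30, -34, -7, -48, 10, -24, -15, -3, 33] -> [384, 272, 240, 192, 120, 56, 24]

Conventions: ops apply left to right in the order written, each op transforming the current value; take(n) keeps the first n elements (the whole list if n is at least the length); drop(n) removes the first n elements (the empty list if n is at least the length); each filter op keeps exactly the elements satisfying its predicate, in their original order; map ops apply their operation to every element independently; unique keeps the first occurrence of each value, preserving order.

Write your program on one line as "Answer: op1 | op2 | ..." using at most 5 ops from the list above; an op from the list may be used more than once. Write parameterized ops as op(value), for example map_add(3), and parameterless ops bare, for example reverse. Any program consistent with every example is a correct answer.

map_neg | map_mul(8) | sort_desc | filter_gt(-7)

Check, running the answer program on each example:
  [-21, 14, 23, 2, -12, 2, -50] -> [21, -14, -23, -2, 12, -2, 50] -> [168, -112, -184, -16, 96, -16, 400] -> [400, 168, 96, -16, -16, -112, -184] -> [400, 168, 96]
  [-40, 23, -16, 40, -39, 29, -40, 37] -> [40, -23, 16, -40, 39, -29, 40, -37] -> [320, -184, 128, -320, 312, -232, 320, -296] -> [320, 320, 312, 128, -184, -232, -296, -320] -> [320, 320, 312, 128]
  [11, 8, 39, 42, -12] -> [-11, -8, -39, -42, 12] -> [-88, -64, -312, -336, 96] -> [96, -64, -88, -312, -336] -> [96]
  [35, -17, 30, -40, -28, -16, 16, 39] -> [-35, 17, -30, 40, 28, 16, -16, -39] -> [-280, 136, -240, 320, 224, 128, -128, -312] -> [320, 224, 136, 128, -128, -240, -280, -312] -> [320, 224, 136, 128]
  [-30, -34, -7, -48, 10, -24, -15, -3, 33] -> [30, 34, 7, 48, -10, 24, 15, 3, -33] -> [240, 272, 56, 384, -80, 192, 120, 24, -264] -> [384, 272, 240, 192, 120, 56, 24, -80, -264] -> [384, 272, 240, 192, 120, 56, 24]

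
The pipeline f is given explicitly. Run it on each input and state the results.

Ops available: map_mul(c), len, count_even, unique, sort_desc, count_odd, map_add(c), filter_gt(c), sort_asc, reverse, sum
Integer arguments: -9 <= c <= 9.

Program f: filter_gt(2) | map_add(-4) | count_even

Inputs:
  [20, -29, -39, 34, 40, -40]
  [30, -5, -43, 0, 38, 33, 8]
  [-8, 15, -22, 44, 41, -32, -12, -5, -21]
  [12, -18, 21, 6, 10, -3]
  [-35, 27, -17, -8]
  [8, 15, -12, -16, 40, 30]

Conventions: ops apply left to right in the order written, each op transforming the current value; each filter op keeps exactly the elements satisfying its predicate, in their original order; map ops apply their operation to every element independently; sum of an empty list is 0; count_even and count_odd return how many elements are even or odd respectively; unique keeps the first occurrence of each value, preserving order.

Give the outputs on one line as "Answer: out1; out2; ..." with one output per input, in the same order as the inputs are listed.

3; 3; 1; 3; 0; 3

Execution, op by op:
  [20, -29, -39, 34, 40, -40] -> [20, 34, 40] -> [16, 30, 36] -> 3
  [30, -5, -43, 0, 38, 33, 8] -> [30, 38, 33, 8] -> [26, 34, 29, 4] -> 3
  [-8, 15, -22, 44, 41, -32, -12, -5, -21] -> [15, 44, 41] -> [11, 40, 37] -> 1
  [12, -18, 21, 6, 10, -3] -> [12, 21, 6, 10] -> [8, 17, 2, 6] -> 3
  [-35, 27, -17, -8] -> [27] -> [23] -> 0
  [8, 15, -12, -16, 40, 30] -> [8, 15, 40, 30] -> [4, 11, 36, 26] -> 3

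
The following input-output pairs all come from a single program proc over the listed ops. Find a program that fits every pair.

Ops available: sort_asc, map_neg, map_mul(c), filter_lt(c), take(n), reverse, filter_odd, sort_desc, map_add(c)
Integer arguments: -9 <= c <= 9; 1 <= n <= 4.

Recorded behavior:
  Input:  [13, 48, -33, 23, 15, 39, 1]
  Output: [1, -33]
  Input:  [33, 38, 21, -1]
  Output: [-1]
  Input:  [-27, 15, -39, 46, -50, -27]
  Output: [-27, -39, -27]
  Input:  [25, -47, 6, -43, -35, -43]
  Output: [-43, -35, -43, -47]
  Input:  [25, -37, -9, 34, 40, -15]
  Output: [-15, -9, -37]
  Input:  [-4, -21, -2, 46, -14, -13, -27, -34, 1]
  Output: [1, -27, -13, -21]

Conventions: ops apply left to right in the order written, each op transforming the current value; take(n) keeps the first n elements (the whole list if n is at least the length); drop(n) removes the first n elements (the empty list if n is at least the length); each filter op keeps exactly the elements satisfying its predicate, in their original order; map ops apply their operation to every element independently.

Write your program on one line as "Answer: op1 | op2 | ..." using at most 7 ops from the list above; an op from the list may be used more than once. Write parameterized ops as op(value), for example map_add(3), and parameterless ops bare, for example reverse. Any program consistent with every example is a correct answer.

filter_lt(7) | filter_lt(6) | reverse | map_add(4) | filter_odd | map_add(-4)

Check, running the answer program on each example:
  [13, 48, -33, 23, 15, 39, 1] -> [-33, 1] -> [-33, 1] -> [1, -33] -> [5, -29] -> [5, -29] -> [1, -33]
  [33, 38, 21, -1] -> [-1] -> [-1] -> [-1] -> [3] -> [3] -> [-1]
  [-27, 15, -39, 46, -50, -27] -> [-27, -39, -50, -27] -> [-27, -39, -50, -27] -> [-27, -50, -39, -27] -> [-23, -46, -35, -23] -> [-23, -35, -23] -> [-27, -39, -27]
  [25, -47, 6, -43, -35, -43] -> [-47, 6, -43, -35, -43] -> [-47, -43, -35, -43] -> [-43, -35, -43, -47] -> [-39, -31, -39, -43] -> [-39, -31, -39, -43] -> [-43, -35, -43, -47]
  [25, -37, -9, 34, 40, -15] -> [-37, -9, -15] -> [-37, -9, -15] -> [-15, -9, -37] -> [-11, -5, -33] -> [-11, -5, -33] -> [-15, -9, -37]
  [-4, -21, -2, 46, -14, -13, -27, -34, 1] -> [-4, -21, -2, -14, -13, -27, -34, 1] -> [-4, -21, -2, -14, -13, -27, -34, 1] -> [1, -34, -27, -13, -14, -2, -21, -4] -> [5, -30, -23, -9, -10, 2, -17, 0] -> [5, -23, -9, -17] -> [1, -27, -13, -21]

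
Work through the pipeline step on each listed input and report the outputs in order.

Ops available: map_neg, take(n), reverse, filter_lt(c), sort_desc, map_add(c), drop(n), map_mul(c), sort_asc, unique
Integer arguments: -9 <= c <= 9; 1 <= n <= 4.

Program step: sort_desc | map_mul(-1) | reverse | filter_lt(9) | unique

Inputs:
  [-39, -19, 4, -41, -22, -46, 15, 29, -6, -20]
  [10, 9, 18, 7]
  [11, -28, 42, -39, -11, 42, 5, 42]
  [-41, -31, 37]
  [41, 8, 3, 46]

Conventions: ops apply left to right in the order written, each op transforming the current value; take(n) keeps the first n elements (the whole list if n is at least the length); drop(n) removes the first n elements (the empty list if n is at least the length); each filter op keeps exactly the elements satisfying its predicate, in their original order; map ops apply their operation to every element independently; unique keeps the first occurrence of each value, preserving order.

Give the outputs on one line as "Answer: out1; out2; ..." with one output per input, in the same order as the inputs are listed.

[6, -4, -15, -29]; [-7, -9, -10, -18]; [-5, -11, -42]; [-37]; [-3, -8, -41, -46]

Execution, op by op:
  [-39, -19, 4, -41, -22, -46, 15, 29, -6, -20] -> [29, 15, 4, -6, -19, -20, -22, -39, -41, -46] -> [-29, -15, -4, 6, 19, 20, 22, 39, 41, 46] -> [46, 41, 39, 22, 20, 19, 6, -4, -15, -29] -> [6, -4, -15, -29] -> [6, -4, -15, -29]
  [10, 9, 18, 7] -> [18, 10, 9, 7] -> [-18, -10, -9, -7] -> [-7, -9, -10, -18] -> [-7, -9, -10, -18] -> [-7, -9, -10, -18]
  [11, -28, 42, -39, -11, 42, 5, 42] -> [42, 42, 42, 11, 5, -11, -28, -39] -> [-42, -42, -42, -11, -5, 11, 28, 39] -> [39, 28, 11, -5, -11, -42, -42, -42] -> [-5, -11, -42, -42, -42] -> [-5, -11, -42]
  [-41, -31, 37] -> [37, -31, -41] -> [-37, 31, 41] -> [41, 31, -37] -> [-37] -> [-37]
  [41, 8, 3, 46] -> [46, 41, 8, 3] -> [-46, -41, -8, -3] -> [-3, -8, -41, -46] -> [-3, -8, -41, -46] -> [-3, -8, -41, -46]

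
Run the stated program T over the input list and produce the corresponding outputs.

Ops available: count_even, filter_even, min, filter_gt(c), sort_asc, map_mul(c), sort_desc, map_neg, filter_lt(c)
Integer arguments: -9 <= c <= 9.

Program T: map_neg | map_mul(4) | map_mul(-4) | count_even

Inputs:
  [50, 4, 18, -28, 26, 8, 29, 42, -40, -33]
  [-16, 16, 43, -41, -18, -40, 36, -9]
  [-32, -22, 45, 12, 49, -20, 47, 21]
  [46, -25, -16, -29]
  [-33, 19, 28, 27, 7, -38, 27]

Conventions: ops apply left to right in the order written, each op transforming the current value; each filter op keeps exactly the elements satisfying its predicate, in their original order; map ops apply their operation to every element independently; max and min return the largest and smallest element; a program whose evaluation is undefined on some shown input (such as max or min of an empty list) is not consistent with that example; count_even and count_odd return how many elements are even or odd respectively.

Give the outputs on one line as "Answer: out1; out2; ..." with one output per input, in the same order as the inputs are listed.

10; 8; 8; 4; 7

Execution, op by op:
  [50, 4, 18, -28, 26, 8, 29, 42, -40, -33] -> [-50, -4, -18, 28, -26, -8, -29, -42, 40, 33] -> [-200, -16, -72, 112, -104, -32, -116, -168, 160, 132] -> [800, 64, 288, -448, 416, 128, 464, 672, -640, -528] -> 10
  [-16, 16, 43, -41, -18, -40, 36, -9] -> [16, -16, -43, 41, 18, 40, -36, 9] -> [64, -64, -172, 164, 72, 160, -144, 36] -> [-256, 256, 688, -656, -288, -640, 576, -144] -> 8
  [-32, -22, 45, 12, 49, -20, 47, 21] -> [32, 22, -45, -12, -49, 20, -47, -21] -> [128, 88, -180, -48, -196, 80, -188, -84] -> [-512, -352, 720, 192, 784, -320, 752, 336] -> 8
  [46, -25, -16, -29] -> [-46, 25, 16, 29] -> [-184, 100, 64, 116] -> [736, -400, -256, -464] -> 4
  [-33, 19, 28, 27, 7, -38, 27] -> [33, -19, -28, -27, -7, 38, -27] -> [132, -76, -112, -108, -28, 152, -108] -> [-528, 304, 448, 432, 112, -608, 432] -> 7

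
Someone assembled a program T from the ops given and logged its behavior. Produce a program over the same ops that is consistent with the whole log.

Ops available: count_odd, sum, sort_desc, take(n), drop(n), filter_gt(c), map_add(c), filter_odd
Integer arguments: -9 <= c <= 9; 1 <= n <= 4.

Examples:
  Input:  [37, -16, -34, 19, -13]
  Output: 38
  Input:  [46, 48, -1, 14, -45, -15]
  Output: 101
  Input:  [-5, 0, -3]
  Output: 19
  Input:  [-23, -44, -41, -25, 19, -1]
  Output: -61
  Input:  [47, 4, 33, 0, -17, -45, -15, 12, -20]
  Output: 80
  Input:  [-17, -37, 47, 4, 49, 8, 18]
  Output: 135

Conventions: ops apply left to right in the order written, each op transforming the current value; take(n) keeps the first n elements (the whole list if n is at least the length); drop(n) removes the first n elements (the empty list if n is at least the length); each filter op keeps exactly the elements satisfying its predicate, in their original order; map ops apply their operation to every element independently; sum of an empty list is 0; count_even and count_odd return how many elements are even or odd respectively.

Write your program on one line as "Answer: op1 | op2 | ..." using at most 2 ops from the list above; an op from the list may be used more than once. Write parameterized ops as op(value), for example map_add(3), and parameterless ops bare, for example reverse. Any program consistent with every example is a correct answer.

map_add(9) | sum

Check, running the answer program on each example:
  [37, -16, -34, 19, -13] -> [46, -7, -25, 28, -4] -> 38
  [46, 48, -1, 14, -45, -15] -> [55, 57, 8, 23, -36, -6] -> 101
  [-5, 0, -3] -> [4, 9, 6] -> 19
  [-23, -44, -41, -25, 19, -1] -> [-14, -35, -32, -16, 28, 8] -> -61
  [47, 4, 33, 0, -17, -45, -15, 12, -20] -> [56, 13, 42, 9, -8, -36, -6, 21, -11] -> 80
  [-17, -37, 47, 4, 49, 8, 18] -> [-8, -28, 56, 13, 58, 17, 27] -> 135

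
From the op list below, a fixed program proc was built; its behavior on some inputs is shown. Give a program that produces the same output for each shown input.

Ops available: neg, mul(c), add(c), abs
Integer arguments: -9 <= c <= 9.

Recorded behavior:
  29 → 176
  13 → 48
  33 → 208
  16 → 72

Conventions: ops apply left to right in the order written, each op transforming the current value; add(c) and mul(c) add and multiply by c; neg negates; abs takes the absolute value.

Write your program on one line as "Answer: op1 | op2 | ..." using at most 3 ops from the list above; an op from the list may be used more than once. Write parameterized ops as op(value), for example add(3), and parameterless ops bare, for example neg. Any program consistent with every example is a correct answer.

neg | add(7) | mul(-8)

Check, running the answer program on each example:
  29 -> -29 -> -22 -> 176
  13 -> -13 -> -6 -> 48
  33 -> -33 -> -26 -> 208
  16 -> -16 -> -9 -> 72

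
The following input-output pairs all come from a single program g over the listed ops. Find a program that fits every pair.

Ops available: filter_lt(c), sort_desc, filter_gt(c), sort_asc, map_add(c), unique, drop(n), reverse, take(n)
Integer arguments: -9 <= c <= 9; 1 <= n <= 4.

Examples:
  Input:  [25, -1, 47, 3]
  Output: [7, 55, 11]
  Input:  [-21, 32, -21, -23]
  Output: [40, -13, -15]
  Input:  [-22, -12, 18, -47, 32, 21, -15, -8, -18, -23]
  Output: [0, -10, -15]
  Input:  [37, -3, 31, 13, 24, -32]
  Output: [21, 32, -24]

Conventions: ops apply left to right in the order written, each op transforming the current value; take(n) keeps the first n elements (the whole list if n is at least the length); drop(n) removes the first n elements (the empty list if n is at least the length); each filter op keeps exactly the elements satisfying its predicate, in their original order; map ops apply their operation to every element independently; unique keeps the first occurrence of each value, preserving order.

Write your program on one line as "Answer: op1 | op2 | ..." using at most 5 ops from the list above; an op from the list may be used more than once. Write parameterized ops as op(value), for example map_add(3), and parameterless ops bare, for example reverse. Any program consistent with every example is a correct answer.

map_add(8) | reverse | take(3) | reverse

Check, running the answer program on each example:
  [25, -1, 47, 3] -> [33, 7, 55, 11] -> [11, 55, 7, 33] -> [11, 55, 7] -> [7, 55, 11]
  [-21, 32, -21, -23] -> [-13, 40, -13, -15] -> [-15, -13, 40, -13] -> [-15, -13, 40] -> [40, -13, -15]
  [-22, -12, 18, -47, 32, 21, -15, -8, -18, -23] -> [-14, -4, 26, -39, 40, 29, -7, 0, -10, -15] -> [-15, -10, 0, -7, 29, 40, -39, 26, -4, -14] -> [-15, -10, 0] -> [0, -10, -15]
  [37, -3, 31, 13, 24, -32] -> [45, 5, 39, 21, 32, -24] -> [-24, 32, 21, 39, 5, 45] -> [-24, 32, 21] -> [21, 32, -24]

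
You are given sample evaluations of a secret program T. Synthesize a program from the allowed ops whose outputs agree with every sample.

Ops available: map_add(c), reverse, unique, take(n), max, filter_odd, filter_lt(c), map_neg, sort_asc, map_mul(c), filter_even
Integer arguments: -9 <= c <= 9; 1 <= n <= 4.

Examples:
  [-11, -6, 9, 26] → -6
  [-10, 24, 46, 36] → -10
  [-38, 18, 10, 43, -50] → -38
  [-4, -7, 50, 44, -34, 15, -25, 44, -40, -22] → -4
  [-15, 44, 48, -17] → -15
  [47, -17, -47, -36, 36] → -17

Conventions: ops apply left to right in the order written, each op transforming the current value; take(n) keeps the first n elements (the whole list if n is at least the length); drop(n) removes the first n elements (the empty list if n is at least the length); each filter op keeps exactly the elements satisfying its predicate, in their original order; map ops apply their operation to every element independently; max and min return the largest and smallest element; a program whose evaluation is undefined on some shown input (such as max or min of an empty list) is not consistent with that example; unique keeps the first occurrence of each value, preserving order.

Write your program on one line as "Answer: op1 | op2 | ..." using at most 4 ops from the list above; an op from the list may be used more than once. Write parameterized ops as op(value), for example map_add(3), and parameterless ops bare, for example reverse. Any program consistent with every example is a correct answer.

filter_lt(9) | take(4) | sort_asc | max

Check, running the answer program on each example:
  [-11, -6, 9, 26] -> [-11, -6] -> [-11, -6] -> [-11, -6] -> -6
  [-10, 24, 46, 36] -> [-10] -> [-10] -> [-10] -> -10
  [-38, 18, 10, 43, -50] -> [-38, -50] -> [-38, -50] -> [-50, -38] -> -38
  [-4, -7, 50, 44, -34, 15, -25, 44, -40, -22] -> [-4, -7, -34, -25, -40, -22] -> [-4, -7, -34, -25] -> [-34, -25, -7, -4] -> -4
  [-15, 44, 48, -17] -> [-15, -17] -> [-15, -17] -> [-17, -15] -> -15
  [47, -17, -47, -36, 36] -> [-17, -47, -36] -> [-17, -47, -36] -> [-47, -36, -17] -> -17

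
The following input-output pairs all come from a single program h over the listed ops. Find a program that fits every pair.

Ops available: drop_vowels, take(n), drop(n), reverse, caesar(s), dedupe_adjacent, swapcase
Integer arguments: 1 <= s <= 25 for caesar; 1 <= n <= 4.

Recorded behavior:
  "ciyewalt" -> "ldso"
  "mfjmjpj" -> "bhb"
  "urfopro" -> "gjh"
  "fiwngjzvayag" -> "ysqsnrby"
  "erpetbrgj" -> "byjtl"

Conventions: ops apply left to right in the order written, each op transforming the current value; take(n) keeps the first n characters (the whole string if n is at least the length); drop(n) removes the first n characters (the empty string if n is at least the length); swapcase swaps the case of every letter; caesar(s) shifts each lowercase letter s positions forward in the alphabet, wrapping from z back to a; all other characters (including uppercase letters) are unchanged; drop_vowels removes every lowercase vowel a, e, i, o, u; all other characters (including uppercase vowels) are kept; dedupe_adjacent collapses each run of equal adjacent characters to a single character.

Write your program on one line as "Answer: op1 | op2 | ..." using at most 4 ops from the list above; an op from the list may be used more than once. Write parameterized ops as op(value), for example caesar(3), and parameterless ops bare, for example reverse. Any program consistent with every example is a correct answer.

drop(4) | caesar(11) | caesar(7) | reverse

Check, running the answer program on each example:
  "ciyewalt" -> "walt" -> "hlwe" -> "osdl" -> "ldso"
  "mfjmjpj" -> "jpj" -> "uau" -> "bhb" -> "bhb"
  "urfopro" -> "pro" -> "acz" -> "hjg" -> "gjh"
  "fiwngjzvayag" -> "gjzvayag" -> "rukgljlr" -> "ybrnsqsy" -> "ysqsnrby"
  "erpetbrgj" -> "tbrgj" -> "emcru" -> "ltjyb" -> "byjtl"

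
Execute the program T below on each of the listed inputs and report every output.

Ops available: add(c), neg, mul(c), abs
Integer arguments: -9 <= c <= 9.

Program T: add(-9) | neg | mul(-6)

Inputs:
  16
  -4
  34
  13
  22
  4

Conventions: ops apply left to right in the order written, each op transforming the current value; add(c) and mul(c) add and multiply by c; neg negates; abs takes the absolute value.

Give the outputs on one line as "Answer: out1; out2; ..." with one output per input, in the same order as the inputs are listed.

Execution, op by op:
  16 -> 7 -> -7 -> 42
  -4 -> -13 -> 13 -> -78
  34 -> 25 -> -25 -> 150
  13 -> 4 -> -4 -> 24
  22 -> 13 -> -13 -> 78
  4 -> -5 -> 5 -> -30

42; -78; 150; 24; 78; -30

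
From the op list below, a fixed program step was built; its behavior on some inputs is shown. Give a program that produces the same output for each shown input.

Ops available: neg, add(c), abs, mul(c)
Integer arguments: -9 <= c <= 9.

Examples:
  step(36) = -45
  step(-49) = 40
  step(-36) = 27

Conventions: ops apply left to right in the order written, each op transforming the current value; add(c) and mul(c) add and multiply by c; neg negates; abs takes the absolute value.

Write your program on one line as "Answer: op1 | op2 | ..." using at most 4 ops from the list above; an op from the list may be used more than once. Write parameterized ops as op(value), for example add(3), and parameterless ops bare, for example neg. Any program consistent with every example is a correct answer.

add(5) | neg | add(-4)

Check, running the answer program on each example:
  36 -> 41 -> -41 -> -45
  -49 -> -44 -> 44 -> 40
  -36 -> -31 -> 31 -> 27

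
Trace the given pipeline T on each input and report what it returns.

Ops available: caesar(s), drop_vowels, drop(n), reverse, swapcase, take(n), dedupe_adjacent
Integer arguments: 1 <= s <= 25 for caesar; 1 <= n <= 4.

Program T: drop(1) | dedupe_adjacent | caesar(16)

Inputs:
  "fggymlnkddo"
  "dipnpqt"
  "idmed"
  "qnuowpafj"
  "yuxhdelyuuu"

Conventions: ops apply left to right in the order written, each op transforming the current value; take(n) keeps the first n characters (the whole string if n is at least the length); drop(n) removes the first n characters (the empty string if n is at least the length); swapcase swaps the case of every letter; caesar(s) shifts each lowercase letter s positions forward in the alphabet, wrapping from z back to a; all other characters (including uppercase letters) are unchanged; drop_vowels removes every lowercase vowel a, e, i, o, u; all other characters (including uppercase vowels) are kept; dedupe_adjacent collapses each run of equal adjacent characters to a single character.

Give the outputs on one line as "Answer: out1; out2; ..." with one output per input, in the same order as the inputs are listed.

"wocbdate"; "yfdfgj"; "tcut"; "dkemfqvz"; "knxtubok"

Execution, op by op:
  "fggymlnkddo" -> "ggymlnkddo" -> "gymlnkdo" -> "wocbdate"
  "dipnpqt" -> "ipnpqt" -> "ipnpqt" -> "yfdfgj"
  "idmed" -> "dmed" -> "dmed" -> "tcut"
  "qnuowpafj" -> "nuowpafj" -> "nuowpafj" -> "dkemfqvz"
  "yuxhdelyuuu" -> "uxhdelyuuu" -> "uxhdelyu" -> "knxtubok"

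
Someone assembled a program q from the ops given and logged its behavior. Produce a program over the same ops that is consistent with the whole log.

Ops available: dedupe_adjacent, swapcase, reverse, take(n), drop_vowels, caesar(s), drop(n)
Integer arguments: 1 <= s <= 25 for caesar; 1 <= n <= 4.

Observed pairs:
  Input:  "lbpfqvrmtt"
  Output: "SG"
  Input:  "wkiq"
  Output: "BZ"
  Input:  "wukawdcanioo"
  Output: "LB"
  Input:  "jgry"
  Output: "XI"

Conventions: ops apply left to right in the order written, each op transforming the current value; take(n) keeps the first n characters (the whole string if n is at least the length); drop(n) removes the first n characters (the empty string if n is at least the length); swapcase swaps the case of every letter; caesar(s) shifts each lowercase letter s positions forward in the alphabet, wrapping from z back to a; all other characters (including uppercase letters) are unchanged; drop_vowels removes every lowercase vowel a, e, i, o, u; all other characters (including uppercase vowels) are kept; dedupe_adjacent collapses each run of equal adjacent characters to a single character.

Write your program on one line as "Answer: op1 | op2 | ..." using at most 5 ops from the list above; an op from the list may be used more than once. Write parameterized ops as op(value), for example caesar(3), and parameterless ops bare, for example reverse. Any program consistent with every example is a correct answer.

drop(1) | caesar(17) | swapcase | take(2)

Check, running the answer program on each example:
  "lbpfqvrmtt" -> "bpfqvrmtt" -> "sgwhmidkk" -> "SGWHMIDKK" -> "SG"
  "wkiq" -> "kiq" -> "bzh" -> "BZH" -> "BZ"
  "wukawdcanioo" -> "ukawdcanioo" -> "lbrnutrezff" -> "LBRNUTREZFF" -> "LB"
  "jgry" -> "gry" -> "xip" -> "XIP" -> "XI"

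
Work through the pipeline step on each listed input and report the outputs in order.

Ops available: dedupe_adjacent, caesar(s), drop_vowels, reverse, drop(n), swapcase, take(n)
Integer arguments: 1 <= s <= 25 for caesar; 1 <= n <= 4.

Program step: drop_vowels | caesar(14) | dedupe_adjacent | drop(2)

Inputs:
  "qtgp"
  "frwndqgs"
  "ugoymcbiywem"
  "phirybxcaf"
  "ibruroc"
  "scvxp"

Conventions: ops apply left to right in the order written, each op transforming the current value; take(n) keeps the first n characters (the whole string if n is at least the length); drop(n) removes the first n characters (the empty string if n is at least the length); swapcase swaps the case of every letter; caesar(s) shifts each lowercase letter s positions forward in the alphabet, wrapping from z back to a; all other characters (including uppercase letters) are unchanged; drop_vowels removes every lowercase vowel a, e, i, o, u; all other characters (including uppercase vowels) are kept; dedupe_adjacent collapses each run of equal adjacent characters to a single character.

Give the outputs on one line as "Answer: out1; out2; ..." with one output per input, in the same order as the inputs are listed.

Execution, op by op:
  "qtgp" -> "qtgp" -> "ehud" -> "ehud" -> "ud"
  "frwndqgs" -> "frwndqgs" -> "tfkbreug" -> "tfkbreug" -> "kbreug"
  "ugoymcbiywem" -> "gymcbywm" -> "umaqpmka" -> "umaqpmka" -> "aqpmka"
  "phirybxcaf" -> "phrybxcf" -> "dvfmplqt" -> "dvfmplqt" -> "fmplqt"
  "ibruroc" -> "brrc" -> "pffq" -> "pfq" -> "q"
  "scvxp" -> "scvxp" -> "gqjld" -> "gqjld" -> "jld"

"ud"; "kbreug"; "aqpmka"; "fmplqt"; "q"; "jld"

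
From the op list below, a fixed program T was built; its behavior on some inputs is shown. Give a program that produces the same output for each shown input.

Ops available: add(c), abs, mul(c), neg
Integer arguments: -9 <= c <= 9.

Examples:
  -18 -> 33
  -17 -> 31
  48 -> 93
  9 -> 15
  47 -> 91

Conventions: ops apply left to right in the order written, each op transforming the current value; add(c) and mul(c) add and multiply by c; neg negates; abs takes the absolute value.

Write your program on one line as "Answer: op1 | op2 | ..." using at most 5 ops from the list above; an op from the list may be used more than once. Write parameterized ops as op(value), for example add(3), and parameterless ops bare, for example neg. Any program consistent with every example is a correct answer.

abs | mul(-2) | add(3) | abs

Check, running the answer program on each example:
  -18 -> 18 -> -36 -> -33 -> 33
  -17 -> 17 -> -34 -> -31 -> 31
  48 -> 48 -> -96 -> -93 -> 93
  9 -> 9 -> -18 -> -15 -> 15
  47 -> 47 -> -94 -> -91 -> 91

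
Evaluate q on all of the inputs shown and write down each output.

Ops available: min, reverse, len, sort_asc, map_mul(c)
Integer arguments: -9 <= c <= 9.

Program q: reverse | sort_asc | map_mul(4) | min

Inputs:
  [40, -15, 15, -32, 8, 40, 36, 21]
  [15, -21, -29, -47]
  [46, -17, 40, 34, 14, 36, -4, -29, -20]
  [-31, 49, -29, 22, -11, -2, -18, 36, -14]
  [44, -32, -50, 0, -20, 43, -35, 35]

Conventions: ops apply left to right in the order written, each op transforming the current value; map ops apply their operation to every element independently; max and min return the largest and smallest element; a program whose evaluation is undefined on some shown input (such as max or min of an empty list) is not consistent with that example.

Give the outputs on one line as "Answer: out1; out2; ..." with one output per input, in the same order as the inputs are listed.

Execution, op by op:
  [40, -15, 15, -32, 8, 40, 36, 21] -> [21, 36, 40, 8, -32, 15, -15, 40] -> [-32, -15, 8, 15, 21, 36, 40, 40] -> [-128, -60, 32, 60, 84, 144, 160, 160] -> -128
  [15, -21, -29, -47] -> [-47, -29, -21, 15] -> [-47, -29, -21, 15] -> [-188, -116, -84, 60] -> -188
  [46, -17, 40, 34, 14, 36, -4, -29, -20] -> [-20, -29, -4, 36, 14, 34, 40, -17, 46] -> [-29, -20, -17, -4, 14, 34, 36, 40, 46] -> [-116, -80, -68, -16, 56, 136, 144, 160, 184] -> -116
  [-31, 49, -29, 22, -11, -2, -18, 36, -14] -> [-14, 36, -18, -2, -11, 22, -29, 49, -31] -> [-31, -29, -18, -14, -11, -2, 22, 36, 49] -> [-124, -116, -72, -56, -44, -8, 88, 144, 196] -> -124
  [44, -32, -50, 0, -20, 43, -35, 35] -> [35, -35, 43, -20, 0, -50, -32, 44] -> [-50, -35, -32, -20, 0, 35, 43, 44] -> [-200, -140, -128, -80, 0, 140, 172, 176] -> -200

-128; -188; -116; -124; -200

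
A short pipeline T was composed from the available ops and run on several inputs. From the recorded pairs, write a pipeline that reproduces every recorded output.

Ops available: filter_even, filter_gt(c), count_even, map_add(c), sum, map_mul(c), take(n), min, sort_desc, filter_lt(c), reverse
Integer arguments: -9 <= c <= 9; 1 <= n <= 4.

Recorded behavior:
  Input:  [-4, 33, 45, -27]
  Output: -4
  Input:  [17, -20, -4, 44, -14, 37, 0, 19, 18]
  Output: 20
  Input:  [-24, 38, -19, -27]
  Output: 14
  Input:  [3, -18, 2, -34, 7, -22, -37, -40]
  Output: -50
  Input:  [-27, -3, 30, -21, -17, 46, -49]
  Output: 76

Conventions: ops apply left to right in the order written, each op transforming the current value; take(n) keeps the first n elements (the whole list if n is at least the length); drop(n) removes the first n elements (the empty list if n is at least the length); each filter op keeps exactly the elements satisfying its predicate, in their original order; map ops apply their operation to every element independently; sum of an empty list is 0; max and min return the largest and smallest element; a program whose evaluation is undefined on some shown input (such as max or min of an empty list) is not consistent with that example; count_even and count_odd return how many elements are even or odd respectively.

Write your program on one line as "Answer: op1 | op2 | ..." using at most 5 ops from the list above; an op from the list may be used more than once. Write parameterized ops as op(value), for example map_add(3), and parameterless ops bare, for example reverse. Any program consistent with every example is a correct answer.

filter_even | take(3) | sort_desc | sum

Check, running the answer program on each example:
  [-4, 33, 45, -27] -> [-4] -> [-4] -> [-4] -> -4
  [17, -20, -4, 44, -14, 37, 0, 19, 18] -> [-20, -4, 44, -14, 0, 18] -> [-20, -4, 44] -> [44, -4, -20] -> 20
  [-24, 38, -19, -27] -> [-24, 38] -> [-24, 38] -> [38, -24] -> 14
  [3, -18, 2, -34, 7, -22, -37, -40] -> [-18, 2, -34, -22, -40] -> [-18, 2, -34] -> [2, -18, -34] -> -50
  [-27, -3, 30, -21, -17, 46, -49] -> [30, 46] -> [30, 46] -> [46, 30] -> 76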